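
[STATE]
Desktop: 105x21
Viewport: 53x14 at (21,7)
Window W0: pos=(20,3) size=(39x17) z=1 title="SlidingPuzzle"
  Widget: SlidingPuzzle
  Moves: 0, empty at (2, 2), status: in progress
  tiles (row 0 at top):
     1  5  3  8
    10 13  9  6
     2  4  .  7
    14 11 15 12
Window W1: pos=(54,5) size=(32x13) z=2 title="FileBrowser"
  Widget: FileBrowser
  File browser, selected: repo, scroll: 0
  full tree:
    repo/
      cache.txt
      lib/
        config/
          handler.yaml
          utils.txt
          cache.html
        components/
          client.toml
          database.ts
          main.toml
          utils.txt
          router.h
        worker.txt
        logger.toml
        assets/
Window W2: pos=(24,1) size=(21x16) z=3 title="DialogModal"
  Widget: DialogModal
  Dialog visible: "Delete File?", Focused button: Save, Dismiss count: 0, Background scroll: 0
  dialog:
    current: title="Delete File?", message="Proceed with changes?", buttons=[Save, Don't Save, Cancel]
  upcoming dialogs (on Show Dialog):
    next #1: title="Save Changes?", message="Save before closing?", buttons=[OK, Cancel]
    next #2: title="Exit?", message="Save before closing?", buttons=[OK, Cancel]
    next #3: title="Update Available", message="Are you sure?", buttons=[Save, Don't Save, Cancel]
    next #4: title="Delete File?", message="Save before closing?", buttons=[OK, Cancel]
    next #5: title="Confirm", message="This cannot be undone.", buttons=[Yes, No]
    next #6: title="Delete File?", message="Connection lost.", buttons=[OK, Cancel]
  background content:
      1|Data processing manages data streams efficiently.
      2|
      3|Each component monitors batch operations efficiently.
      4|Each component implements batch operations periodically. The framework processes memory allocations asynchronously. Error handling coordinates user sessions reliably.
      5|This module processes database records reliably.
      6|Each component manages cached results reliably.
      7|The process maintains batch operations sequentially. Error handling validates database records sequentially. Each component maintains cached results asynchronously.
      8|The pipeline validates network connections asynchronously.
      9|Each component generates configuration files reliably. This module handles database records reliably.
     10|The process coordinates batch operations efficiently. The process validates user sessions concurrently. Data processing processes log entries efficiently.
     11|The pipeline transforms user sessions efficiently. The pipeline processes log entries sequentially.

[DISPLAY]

│  ┃Ea┌─────────────┐pl┃         ┠───────────────────
├──┃Th│ Delete File?│ss┃         ┃> [-] repo/        
│ 1┃Ea│Proceed with │na┃         ┃    cache.txt      
├──┃Th│[Save]  Don't│ai┃         ┃    [+] lib/       
│  ┃Th└─────────────┘da┃         ┃                   
├──┃Each component gene┃         ┃                   
│ 1┃The process coordin┃         ┃                   
└──┃The pipeline transf┃         ┃                   
Mov┃                   ┃         ┃                   
   ┗━━━━━━━━━━━━━━━━━━━┛         ┃                   
                                 ┗━━━━━━━━━━━━━━━━━━━
                                     ┃               
━━━━━━━━━━━━━━━━━━━━━━━━━━━━━━━━━━━━━┛               
                                                     


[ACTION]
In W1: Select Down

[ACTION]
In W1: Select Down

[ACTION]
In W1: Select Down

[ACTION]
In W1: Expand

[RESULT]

│  ┃Ea┌─────────────┐pl┃         ┠───────────────────
├──┃Th│ Delete File?│ss┃         ┃  [-] repo/        
│ 1┃Ea│Proceed with │na┃         ┃    cache.txt      
├──┃Th│[Save]  Don't│ai┃         ┃  > [-] lib/       
│  ┃Th└─────────────┘da┃         ┃      [+] config/  
├──┃Each component gene┃         ┃      [+] component
│ 1┃The process coordin┃         ┃      worker.txt   
└──┃The pipeline transf┃         ┃      logger.toml  
Mov┃                   ┃         ┃      [+] assets/  
   ┗━━━━━━━━━━━━━━━━━━━┛         ┃                   
                                 ┗━━━━━━━━━━━━━━━━━━━
                                     ┃               
━━━━━━━━━━━━━━━━━━━━━━━━━━━━━━━━━━━━━┛               
                                                     


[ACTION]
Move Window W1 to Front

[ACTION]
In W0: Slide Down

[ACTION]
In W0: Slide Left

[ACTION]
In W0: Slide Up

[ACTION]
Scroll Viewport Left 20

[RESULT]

                   ┃│  ┃Ea┌─────────────┐pl┃         
                   ┃├──┃Th│ Delete File?│ss┃         
                   ┃│ 1┃Ea│Proceed with │na┃         
                   ┃├──┃Th│[Save]  Don't│ai┃         
                   ┃│  ┃Th└─────────────┘da┃         
                   ┃├──┃Each component gene┃         
                   ┃│ 1┃The process coordin┃         
                   ┃└──┃The pipeline transf┃         
                   ┃Mov┃                   ┃         
                   ┃   ┗━━━━━━━━━━━━━━━━━━━┛         
                   ┃                                 
                   ┃                                 
                   ┗━━━━━━━━━━━━━━━━━━━━━━━━━━━━━━━━━
                                                     


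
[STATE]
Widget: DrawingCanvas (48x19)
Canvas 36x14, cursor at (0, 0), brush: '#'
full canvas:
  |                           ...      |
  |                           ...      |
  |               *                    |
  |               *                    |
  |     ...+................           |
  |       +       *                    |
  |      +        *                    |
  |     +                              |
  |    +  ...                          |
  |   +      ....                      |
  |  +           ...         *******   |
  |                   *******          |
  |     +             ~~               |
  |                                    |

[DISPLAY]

+                          ...                  
                           ...                  
               *                                
               *                                
     ...+................                       
       +       *                                
      +        *                                
     +                                          
    +  ...                                      
   +      ....                                  
  +           ...         *******               
                   *******                      
     +             ~~                           
                                                
                                                
                                                
                                                
                                                
                                                


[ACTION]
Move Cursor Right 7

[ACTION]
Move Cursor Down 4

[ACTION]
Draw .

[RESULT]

                           ...                  
                           ...                  
               *                                
               *                                
     ...+................                       
       +       *                                
      +        *                                
     +                                          
    +  ...                                      
   +      ....                                  
  +           ...         *******               
                   *******                      
     +             ~~                           
                                                
                                                
                                                
                                                
                                                
                                                


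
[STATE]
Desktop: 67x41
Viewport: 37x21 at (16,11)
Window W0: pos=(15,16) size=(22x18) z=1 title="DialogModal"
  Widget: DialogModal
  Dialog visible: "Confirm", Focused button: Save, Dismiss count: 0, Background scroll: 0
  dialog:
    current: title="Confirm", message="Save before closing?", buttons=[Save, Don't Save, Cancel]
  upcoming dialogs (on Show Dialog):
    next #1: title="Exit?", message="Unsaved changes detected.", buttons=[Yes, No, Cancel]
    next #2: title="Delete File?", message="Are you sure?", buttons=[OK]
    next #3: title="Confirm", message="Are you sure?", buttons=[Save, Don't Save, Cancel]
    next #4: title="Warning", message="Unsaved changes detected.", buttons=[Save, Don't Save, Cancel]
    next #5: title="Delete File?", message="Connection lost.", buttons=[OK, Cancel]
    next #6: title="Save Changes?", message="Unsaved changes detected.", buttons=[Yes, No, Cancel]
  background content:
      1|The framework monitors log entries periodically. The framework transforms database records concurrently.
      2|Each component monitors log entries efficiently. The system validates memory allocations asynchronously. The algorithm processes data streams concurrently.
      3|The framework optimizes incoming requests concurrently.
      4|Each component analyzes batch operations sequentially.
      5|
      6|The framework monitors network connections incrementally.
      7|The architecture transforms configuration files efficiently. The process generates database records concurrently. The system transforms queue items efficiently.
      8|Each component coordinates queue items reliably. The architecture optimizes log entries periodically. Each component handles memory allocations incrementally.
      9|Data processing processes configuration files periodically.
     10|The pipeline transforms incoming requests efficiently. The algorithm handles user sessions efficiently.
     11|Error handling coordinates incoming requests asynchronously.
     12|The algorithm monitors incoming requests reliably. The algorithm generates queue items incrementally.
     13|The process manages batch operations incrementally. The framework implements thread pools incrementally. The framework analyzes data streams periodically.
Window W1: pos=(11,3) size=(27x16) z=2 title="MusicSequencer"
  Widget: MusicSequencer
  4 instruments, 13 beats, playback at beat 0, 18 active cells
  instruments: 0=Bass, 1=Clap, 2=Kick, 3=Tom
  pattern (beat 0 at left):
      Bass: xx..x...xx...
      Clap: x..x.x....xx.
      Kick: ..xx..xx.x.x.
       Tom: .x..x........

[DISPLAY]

                     ┃               
                     ┃               
                     ┃               
                     ┃               
                     ┃               
                     ┃               
                     ┃               
━━━━━━━━━━━━━━━━━━━━━┛               
The framework monito┃                
Each component monit┃                
The framework optimi┃                
Each component analy┃                
  ┌──────────────┐  ┃                
Th│   Confirm    │to┃                
Th│Save before cl│ra┃                
Ea│[Save]  Don't │rd┃                
Da└──────────────┘oc┃                
The pipeline transfo┃                
Error handling coord┃                
The algorithm monito┃                
The process manages ┃                


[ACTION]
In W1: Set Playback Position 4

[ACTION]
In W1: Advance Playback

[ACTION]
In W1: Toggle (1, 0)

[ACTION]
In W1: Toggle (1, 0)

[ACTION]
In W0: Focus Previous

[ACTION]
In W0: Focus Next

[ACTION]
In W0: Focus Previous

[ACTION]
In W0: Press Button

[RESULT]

                     ┃               
                     ┃               
                     ┃               
                     ┃               
                     ┃               
                     ┃               
                     ┃               
━━━━━━━━━━━━━━━━━━━━━┛               
The framework monito┃                
Each component monit┃                
The framework optimi┃                
Each component analy┃                
                    ┃                
The framework monito┃                
The architecture tra┃                
Each component coord┃                
Data processing proc┃                
The pipeline transfo┃                
Error handling coord┃                
The algorithm monito┃                
The process manages ┃                


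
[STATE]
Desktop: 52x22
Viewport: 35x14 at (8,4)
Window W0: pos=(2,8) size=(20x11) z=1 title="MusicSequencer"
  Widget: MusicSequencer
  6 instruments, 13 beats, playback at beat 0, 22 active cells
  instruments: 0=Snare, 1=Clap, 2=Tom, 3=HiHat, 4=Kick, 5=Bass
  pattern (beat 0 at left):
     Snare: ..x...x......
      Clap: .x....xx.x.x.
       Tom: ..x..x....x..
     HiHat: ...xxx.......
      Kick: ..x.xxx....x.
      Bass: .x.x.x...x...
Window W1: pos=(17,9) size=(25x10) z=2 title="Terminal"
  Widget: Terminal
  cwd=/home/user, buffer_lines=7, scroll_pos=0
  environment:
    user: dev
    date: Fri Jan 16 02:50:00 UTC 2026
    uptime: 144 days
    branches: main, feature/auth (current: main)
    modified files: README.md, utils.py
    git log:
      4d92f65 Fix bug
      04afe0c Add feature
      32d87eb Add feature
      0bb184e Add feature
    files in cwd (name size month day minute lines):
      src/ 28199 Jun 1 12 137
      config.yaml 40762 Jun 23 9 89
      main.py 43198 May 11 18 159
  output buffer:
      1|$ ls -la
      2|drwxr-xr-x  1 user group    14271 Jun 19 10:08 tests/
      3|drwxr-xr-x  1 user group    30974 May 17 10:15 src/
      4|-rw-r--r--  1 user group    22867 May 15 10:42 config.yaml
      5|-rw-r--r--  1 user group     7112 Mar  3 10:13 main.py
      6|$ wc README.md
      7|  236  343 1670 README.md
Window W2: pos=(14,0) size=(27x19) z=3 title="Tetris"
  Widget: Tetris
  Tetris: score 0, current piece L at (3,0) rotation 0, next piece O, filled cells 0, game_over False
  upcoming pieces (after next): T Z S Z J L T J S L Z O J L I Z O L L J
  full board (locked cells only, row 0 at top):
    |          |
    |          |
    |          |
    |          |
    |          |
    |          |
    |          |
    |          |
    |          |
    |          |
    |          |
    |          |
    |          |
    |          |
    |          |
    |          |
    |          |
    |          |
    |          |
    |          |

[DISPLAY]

      ┃          │▓▓            ┃  
      ┃          │▓▓            ┃  
      ┃          │              ┃  
      ┃          │              ┃  
━━━━━━┃          │              ┃  
cSeque┃          │Score:        ┃┓ 
──────┃          │0             ┃┃ 
 ▼1234┃          │              ┃┨ 
e··█··┃          │              ┃┃ 
p·█···┃          │              ┃┃ 
m··█··┃          │              ┃┃ 
t···██┃          │              ┃┃ 
k··█·█┃          │              ┃┃ 
s·█·█·┃          │              ┃┃ 


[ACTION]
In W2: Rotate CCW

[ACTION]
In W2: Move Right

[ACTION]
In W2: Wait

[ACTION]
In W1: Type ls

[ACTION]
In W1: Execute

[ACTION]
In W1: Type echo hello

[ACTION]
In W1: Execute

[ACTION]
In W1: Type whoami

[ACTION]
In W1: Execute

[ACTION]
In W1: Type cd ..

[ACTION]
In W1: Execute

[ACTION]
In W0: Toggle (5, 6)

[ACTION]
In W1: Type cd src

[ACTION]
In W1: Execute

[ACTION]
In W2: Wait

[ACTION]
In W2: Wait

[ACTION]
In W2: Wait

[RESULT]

      ┃     ▒    │▓▓            ┃  
      ┃          │▓▓            ┃  
      ┃          │              ┃  
      ┃          │              ┃  
━━━━━━┃          │              ┃  
cSeque┃          │Score:        ┃┓ 
──────┃          │0             ┃┃ 
 ▼1234┃          │              ┃┨ 
e··█··┃          │              ┃┃ 
p·█···┃          │              ┃┃ 
m··█··┃          │              ┃┃ 
t···██┃          │              ┃┃ 
k··█·█┃          │              ┃┃ 
s·█·█·┃          │              ┃┃ 


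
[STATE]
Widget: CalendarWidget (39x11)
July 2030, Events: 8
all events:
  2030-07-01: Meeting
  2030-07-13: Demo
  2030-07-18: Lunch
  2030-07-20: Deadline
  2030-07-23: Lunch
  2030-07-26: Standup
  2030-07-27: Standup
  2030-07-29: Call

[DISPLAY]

               July 2030               
Mo Tu We Th Fr Sa Su                   
 1*  2  3  4  5  6  7                  
 8  9 10 11 12 13* 14                  
15 16 17 18* 19 20* 21                 
22 23* 24 25 26* 27* 28                
29* 30 31                              
                                       
                                       
                                       
                                       


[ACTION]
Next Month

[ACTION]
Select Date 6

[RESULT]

              August 2030              
Mo Tu We Th Fr Sa Su                   
          1  2  3  4                   
 5 [ 6]  7  8  9 10 11                 
12 13 14 15 16 17 18                   
19 20 21 22 23 24 25                   
26 27 28 29 30 31                      
                                       
                                       
                                       
                                       


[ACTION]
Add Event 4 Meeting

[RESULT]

              August 2030              
Mo Tu We Th Fr Sa Su                   
          1  2  3  4*                  
 5 [ 6]  7  8  9 10 11                 
12 13 14 15 16 17 18                   
19 20 21 22 23 24 25                   
26 27 28 29 30 31                      
                                       
                                       
                                       
                                       


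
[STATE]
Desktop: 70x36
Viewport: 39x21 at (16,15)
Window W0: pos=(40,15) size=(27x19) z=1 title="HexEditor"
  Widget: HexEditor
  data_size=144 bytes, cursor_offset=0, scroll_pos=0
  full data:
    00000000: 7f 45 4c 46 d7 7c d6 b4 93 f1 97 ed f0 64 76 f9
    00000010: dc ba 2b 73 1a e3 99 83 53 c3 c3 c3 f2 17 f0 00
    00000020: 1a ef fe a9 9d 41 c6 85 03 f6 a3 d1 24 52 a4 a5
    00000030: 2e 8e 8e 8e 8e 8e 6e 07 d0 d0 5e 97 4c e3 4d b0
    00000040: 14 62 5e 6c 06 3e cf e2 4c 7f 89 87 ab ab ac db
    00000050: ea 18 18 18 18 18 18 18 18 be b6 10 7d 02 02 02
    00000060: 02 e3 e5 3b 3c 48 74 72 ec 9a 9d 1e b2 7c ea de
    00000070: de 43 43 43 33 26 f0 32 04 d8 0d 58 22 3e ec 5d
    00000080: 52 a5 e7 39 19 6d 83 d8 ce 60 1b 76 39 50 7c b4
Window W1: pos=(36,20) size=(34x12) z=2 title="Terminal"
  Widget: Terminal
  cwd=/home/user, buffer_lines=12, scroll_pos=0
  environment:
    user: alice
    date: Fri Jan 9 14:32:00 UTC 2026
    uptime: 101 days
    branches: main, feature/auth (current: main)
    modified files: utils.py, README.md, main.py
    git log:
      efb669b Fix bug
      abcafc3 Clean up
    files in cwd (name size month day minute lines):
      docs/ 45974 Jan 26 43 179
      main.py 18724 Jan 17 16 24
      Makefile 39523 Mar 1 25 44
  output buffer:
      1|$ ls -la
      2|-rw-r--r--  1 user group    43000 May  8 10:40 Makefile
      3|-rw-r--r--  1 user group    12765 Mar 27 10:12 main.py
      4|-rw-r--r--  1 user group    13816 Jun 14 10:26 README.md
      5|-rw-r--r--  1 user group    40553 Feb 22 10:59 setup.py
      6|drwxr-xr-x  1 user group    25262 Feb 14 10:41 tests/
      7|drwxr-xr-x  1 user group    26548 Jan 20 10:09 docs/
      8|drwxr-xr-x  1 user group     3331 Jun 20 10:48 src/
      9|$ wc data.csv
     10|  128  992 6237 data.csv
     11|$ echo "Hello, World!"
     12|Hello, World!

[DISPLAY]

                        ┏━━━━━━━━━━━━━━
                        ┃ HexEditor    
                        ┠──────────────
                        ┃00000000  7F 4
                        ┃00000010  dc b
                    ┏━━━━━━━━━━━━━━━━━━
                    ┃ Terminal         
                    ┠──────────────────
                    ┃$ ls -la          
                    ┃-rw-r--r--  1 user
                    ┃-rw-r--r--  1 user
                    ┃-rw-r--r--  1 user
                    ┃-rw-r--r--  1 user
                    ┃drwxr-xr-x  1 user
                    ┃drwxr-xr-x  1 user
                    ┃drwxr-xr-x  1 user
                    ┗━━━━━━━━━━━━━━━━━━
                        ┃              
                        ┗━━━━━━━━━━━━━━
                                       
                                       


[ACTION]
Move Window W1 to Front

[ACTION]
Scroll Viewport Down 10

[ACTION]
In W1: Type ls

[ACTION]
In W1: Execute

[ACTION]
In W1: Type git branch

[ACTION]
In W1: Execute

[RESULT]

                        ┏━━━━━━━━━━━━━━
                        ┃ HexEditor    
                        ┠──────────────
                        ┃00000000  7F 4
                        ┃00000010  dc b
                    ┏━━━━━━━━━━━━━━━━━━
                    ┃ Terminal         
                    ┠──────────────────
                    ┃$ echo "Hello, Wor
                    ┃Hello, World!     
                    ┃$ ls              
                    ┃docs/  main.py  Ma
                    ┃$ git branch      
                    ┃* main            
                    ┃  feature/auth    
                    ┃$ █               
                    ┗━━━━━━━━━━━━━━━━━━
                        ┃              
                        ┗━━━━━━━━━━━━━━
                                       
                                       


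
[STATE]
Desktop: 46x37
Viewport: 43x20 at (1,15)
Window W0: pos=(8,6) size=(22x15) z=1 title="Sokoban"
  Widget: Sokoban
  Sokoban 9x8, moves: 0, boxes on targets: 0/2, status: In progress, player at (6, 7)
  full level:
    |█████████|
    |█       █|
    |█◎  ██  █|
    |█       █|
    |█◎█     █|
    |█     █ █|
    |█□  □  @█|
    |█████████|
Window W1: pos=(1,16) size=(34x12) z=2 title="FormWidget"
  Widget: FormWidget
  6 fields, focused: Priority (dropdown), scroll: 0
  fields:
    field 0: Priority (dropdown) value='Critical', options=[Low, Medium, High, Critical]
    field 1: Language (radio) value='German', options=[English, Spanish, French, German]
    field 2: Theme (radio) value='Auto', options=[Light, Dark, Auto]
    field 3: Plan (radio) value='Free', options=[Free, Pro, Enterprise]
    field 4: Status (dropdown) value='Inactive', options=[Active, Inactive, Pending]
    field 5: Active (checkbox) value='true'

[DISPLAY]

       ┃█□  □  @█           ┃              
┏━━━━━━━━━━━━━━━━━━━━━━━━━━━━━━━━┓         
┃ FormWidget                     ┃         
┠────────────────────────────────┨         
┃> Priority:   [Critical       ▼]┃         
┃  Language:   ( ) English  ( ) S┃         
┃  Theme:      ( ) Light  ( ) Dar┃         
┃  Plan:       (●) Free  ( ) Pro ┃         
┃  Status:     [Inactive       ▼]┃         
┃  Active:     [x]               ┃         
┃                                ┃         
┃                                ┃         
┗━━━━━━━━━━━━━━━━━━━━━━━━━━━━━━━━┛         
                                           
                                           
                                           
                                           
                                           
                                           
                                           


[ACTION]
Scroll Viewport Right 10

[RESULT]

     ┃█□  □  @█           ┃                
━━━━━━━━━━━━━━━━━━━━━━━━━━━━━━━┓           
FormWidget                     ┃           
───────────────────────────────┨           
 Priority:   [Critical       ▼]┃           
 Language:   ( ) English  ( ) S┃           
 Theme:      ( ) Light  ( ) Dar┃           
 Plan:       (●) Free  ( ) Pro ┃           
 Status:     [Inactive       ▼]┃           
 Active:     [x]               ┃           
                               ┃           
                               ┃           
━━━━━━━━━━━━━━━━━━━━━━━━━━━━━━━┛           
                                           
                                           
                                           
                                           
                                           
                                           
                                           


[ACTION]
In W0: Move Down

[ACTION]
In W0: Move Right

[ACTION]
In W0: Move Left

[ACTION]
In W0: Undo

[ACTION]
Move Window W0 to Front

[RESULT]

     ┃█□  □  @█           ┃                
━━━━━┃█████████           ┃━━━━┓           
FormW┃Moves: 0  0/2       ┃    ┃           
─────┃                    ┃────┨           
 Prio┃                    ┃  ▼]┃           
 Lang┗━━━━━━━━━━━━━━━━━━━━┛ ) S┃           
 Theme:      ( ) Light  ( ) Dar┃           
 Plan:       (●) Free  ( ) Pro ┃           
 Status:     [Inactive       ▼]┃           
 Active:     [x]               ┃           
                               ┃           
                               ┃           
━━━━━━━━━━━━━━━━━━━━━━━━━━━━━━━┛           
                                           
                                           
                                           
                                           
                                           
                                           
                                           


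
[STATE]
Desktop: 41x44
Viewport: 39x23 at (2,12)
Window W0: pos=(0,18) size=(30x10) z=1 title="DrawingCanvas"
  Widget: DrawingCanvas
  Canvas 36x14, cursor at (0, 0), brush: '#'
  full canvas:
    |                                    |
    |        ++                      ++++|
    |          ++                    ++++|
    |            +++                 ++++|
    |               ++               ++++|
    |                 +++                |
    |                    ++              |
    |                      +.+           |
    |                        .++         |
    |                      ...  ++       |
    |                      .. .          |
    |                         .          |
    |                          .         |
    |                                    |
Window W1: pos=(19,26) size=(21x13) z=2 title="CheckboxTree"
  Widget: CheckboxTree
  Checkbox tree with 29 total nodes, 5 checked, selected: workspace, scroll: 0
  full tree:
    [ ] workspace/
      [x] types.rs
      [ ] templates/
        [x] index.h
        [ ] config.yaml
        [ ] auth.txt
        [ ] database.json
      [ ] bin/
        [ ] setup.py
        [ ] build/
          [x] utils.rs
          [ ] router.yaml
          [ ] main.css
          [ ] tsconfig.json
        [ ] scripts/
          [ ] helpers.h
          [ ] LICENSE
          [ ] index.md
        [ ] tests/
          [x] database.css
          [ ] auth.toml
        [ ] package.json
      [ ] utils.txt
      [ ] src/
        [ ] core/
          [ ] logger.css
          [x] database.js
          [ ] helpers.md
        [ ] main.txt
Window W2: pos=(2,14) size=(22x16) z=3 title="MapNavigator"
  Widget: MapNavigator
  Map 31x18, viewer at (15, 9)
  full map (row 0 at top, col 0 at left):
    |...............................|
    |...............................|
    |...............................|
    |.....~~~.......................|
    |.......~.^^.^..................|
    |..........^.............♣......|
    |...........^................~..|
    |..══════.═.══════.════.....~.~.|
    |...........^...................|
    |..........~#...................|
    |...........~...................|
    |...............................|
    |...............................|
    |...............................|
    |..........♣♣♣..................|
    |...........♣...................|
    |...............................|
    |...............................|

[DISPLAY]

                                       
                                       
┏━━━━━━━━━━━━━━━━━━━━┓                 
┃ MapNavigator       ┃                 
┠────────────────────┨                 
┃~~~.................┃                 
┃..~.^^.^............┃━━━━━┓           
┃.....^.............♣┃     ┃           
┃......^.............┃─────┨           
┃═══.═.══════.════...┃     ┃           
┃......^.............┃     ┃           
┃.....~#...@.........┃     ┃           
┃......~.............┃     ┃           
┃....................┃     ┃           
┃....................┃━━━━━━━━━━━━━━━┓ 
┃....................┃ckboxTree      ┃ 
┃.....♣♣♣............┃───────────────┨ 
┗━━━━━━━━━━━━━━━━━━━━┛ workspace/    ┃ 
                 ┃   [x] types.rs    ┃ 
                 ┃   [-] templates/  ┃ 
                 ┃     [x] index.h   ┃ 
                 ┃     [ ] config.yam┃ 
                 ┃     [ ] auth.txt  ┃ 


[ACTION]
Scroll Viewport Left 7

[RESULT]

                                       
                                       
  ┏━━━━━━━━━━━━━━━━━━━━┓               
  ┃ MapNavigator       ┃               
  ┠────────────────────┨               
  ┃~~~.................┃               
┏━┃..~.^^.^............┃━━━━━┓         
┃ ┃.....^.............♣┃     ┃         
┠─┃......^.............┃─────┨         
┃+┃═══.═.══════.════...┃     ┃         
┃ ┃......^.............┃     ┃         
┃ ┃.....~#...@.........┃     ┃         
┃ ┃......~.............┃     ┃         
┃ ┃....................┃     ┃         
┃ ┃....................┃━━━━━━━━━━━━━━━
┗━┃....................┃ckboxTree      
  ┃.....♣♣♣............┃───────────────
  ┗━━━━━━━━━━━━━━━━━━━━┛ workspace/    
                   ┃   [x] types.rs    
                   ┃   [-] templates/  
                   ┃     [x] index.h   
                   ┃     [ ] config.yam
                   ┃     [ ] auth.txt  


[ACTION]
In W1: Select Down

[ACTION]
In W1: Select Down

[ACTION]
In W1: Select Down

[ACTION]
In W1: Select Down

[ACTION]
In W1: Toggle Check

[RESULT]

                                       
                                       
  ┏━━━━━━━━━━━━━━━━━━━━┓               
  ┃ MapNavigator       ┃               
  ┠────────────────────┨               
  ┃~~~.................┃               
┏━┃..~.^^.^............┃━━━━━┓         
┃ ┃.....^.............♣┃     ┃         
┠─┃......^.............┃─────┨         
┃+┃═══.═.══════.════...┃     ┃         
┃ ┃......^.............┃     ┃         
┃ ┃.....~#...@.........┃     ┃         
┃ ┃......~.............┃     ┃         
┃ ┃....................┃     ┃         
┃ ┃....................┃━━━━━━━━━━━━━━━
┗━┃....................┃ckboxTree      
  ┃.....♣♣♣............┃───────────────
  ┗━━━━━━━━━━━━━━━━━━━━┛ workspace/    
                   ┃   [x] types.rs    
                   ┃   [-] templates/  
                   ┃     [x] index.h   
                   ┃>    [x] config.yam
                   ┃     [ ] auth.txt  


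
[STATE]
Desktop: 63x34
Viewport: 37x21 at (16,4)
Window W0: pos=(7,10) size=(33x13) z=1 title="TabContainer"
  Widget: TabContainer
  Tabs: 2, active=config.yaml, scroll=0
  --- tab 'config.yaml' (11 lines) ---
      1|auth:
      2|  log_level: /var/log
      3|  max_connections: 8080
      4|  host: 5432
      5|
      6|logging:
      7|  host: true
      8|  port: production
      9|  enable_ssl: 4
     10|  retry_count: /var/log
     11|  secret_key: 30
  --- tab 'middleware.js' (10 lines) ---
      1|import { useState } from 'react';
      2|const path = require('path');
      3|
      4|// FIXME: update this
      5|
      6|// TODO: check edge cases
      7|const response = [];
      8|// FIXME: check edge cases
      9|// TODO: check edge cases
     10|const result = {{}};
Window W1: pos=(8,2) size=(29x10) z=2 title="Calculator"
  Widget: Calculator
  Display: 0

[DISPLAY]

────────────────────┨                
                   0┃                
─┬───┬───┐          ┃                
 │ 9 │ ÷ │          ┃                
─┼───┼───┤          ┃                
 │ 6 │ × │          ┃                
─┴───┴───┘          ┃━━┓             
━━━━━━━━━━━━━━━━━━━━┛  ┃             
───────────────────────┨             
yaml]│ middleware.js   ┃             
───────────────────────┃             
                       ┃             
vel: /var/log          ┃             
nnections: 8080        ┃             
5432                   ┃             
                       ┃             
                       ┃             
true                   ┃             
━━━━━━━━━━━━━━━━━━━━━━━┛             
                                     
                                     


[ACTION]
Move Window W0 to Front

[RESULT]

────────────────────┨                
                   0┃                
─┬───┬───┐          ┃                
 │ 9 │ ÷ │          ┃                
─┼───┼───┤          ┃                
 │ 6 │ × │          ┃                
━━━━━━━━━━━━━━━━━━━━━━━┓             
ainer                  ┃             
───────────────────────┨             
yaml]│ middleware.js   ┃             
───────────────────────┃             
                       ┃             
vel: /var/log          ┃             
nnections: 8080        ┃             
5432                   ┃             
                       ┃             
                       ┃             
true                   ┃             
━━━━━━━━━━━━━━━━━━━━━━━┛             
                                     
                                     


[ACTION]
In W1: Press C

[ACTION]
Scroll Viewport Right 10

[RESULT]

──────────┨                          
         0┃                          
          ┃                          
          ┃                          
          ┃                          
          ┃                          
━━━━━━━━━━━━━┓                       
             ┃                       
─────────────┨                       
dleware.js   ┃                       
─────────────┃                       
             ┃                       
log          ┃                       
 8080        ┃                       
             ┃                       
             ┃                       
             ┃                       
             ┃                       
━━━━━━━━━━━━━┛                       
                                     
                                     


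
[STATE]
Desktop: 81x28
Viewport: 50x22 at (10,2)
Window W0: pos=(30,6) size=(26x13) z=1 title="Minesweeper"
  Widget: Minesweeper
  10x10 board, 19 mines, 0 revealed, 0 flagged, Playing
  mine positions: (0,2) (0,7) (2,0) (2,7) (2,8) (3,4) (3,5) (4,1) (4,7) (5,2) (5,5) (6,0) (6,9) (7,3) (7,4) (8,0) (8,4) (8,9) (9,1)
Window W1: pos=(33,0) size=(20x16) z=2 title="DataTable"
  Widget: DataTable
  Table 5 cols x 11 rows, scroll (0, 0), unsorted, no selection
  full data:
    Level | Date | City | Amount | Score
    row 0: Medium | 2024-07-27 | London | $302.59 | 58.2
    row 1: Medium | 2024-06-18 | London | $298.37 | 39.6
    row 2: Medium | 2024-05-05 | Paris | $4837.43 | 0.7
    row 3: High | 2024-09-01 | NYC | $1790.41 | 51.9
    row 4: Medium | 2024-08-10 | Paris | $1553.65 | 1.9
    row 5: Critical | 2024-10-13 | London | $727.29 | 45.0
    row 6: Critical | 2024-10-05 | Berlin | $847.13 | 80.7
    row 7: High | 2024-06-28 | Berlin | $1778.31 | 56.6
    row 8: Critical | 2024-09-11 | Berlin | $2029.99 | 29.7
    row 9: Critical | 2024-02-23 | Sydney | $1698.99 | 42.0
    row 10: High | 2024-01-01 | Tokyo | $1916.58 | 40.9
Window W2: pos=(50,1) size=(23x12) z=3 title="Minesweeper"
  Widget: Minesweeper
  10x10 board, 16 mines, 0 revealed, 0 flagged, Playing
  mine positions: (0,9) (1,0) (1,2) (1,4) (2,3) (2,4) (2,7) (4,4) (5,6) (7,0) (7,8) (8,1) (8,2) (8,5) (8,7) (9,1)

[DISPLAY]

                       ┠────────────────┃ Mineswee
                       ┃Level   │Date   ┠─────────
                       ┃────────┼───────┃■■■■■■■■■
                       ┃Medium  │2024-07┃■■■■■■■■■
                    ┏━━┃Medium  │2024-06┃■■■■■■■■■
                    ┃ M┃Medium  │2024-05┃■■■■■■■■■
                    ┠──┃High    │2024-09┃■■■■■■■■■
                    ┃■■┃Medium  │2024-08┃■■■■■■■■■
                    ┃■■┃Critical│2024-10┃■■■■■■■■■
                    ┃■■┃Critical│2024-10┃■■■■■■■■■
                    ┃■■┃High    │2024-06┗━━━━━━━━━
                    ┃■■┃Critical│2024-09-1┃  ┃    
                    ┃■■┃Critical│2024-02-2┃  ┃    
                    ┃■■┗━━━━━━━━━━━━━━━━━━┛  ┃    
                    ┃■■■■■■■■■■              ┃    
                    ┃■■■■■■■■■■              ┃    
                    ┗━━━━━━━━━━━━━━━━━━━━━━━━┛    
                                                  
                                                  
                                                  
                                                  
                                                  


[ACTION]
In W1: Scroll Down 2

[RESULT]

                       ┠────────────────┃ Mineswee
                       ┃Level   │Date   ┠─────────
                       ┃────────┼───────┃■■■■■■■■■
                       ┃Medium  │2024-06┃■■■■■■■■■
                    ┏━━┃Medium  │2024-05┃■■■■■■■■■
                    ┃ M┃High    │2024-09┃■■■■■■■■■
                    ┠──┃Medium  │2024-08┃■■■■■■■■■
                    ┃■■┃Critical│2024-10┃■■■■■■■■■
                    ┃■■┃Critical│2024-10┃■■■■■■■■■
                    ┃■■┃High    │2024-06┃■■■■■■■■■
                    ┃■■┃Critical│2024-09┗━━━━━━━━━
                    ┃■■┃Critical│2024-02-2┃  ┃    
                    ┃■■┃High    │2024-01-0┃  ┃    
                    ┃■■┗━━━━━━━━━━━━━━━━━━┛  ┃    
                    ┃■■■■■■■■■■              ┃    
                    ┃■■■■■■■■■■              ┃    
                    ┗━━━━━━━━━━━━━━━━━━━━━━━━┛    
                                                  
                                                  
                                                  
                                                  
                                                  


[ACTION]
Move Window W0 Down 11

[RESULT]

                       ┠────────────────┃ Mineswee
                       ┃Level   │Date   ┠─────────
                       ┃────────┼───────┃■■■■■■■■■
                       ┃Medium  │2024-06┃■■■■■■■■■
                       ┃Medium  │2024-05┃■■■■■■■■■
                       ┃High    │2024-09┃■■■■■■■■■
                       ┃Medium  │2024-08┃■■■■■■■■■
                       ┃Critical│2024-10┃■■■■■■■■■
                       ┃Critical│2024-10┃■■■■■■■■■
                       ┃High    │2024-06┃■■■■■■■■■
                       ┃Critical│2024-09┗━━━━━━━━━
                       ┃Critical│2024-02-2┃       
                       ┃High    │2024-01-0┃       
                    ┏━━┗━━━━━━━━━━━━━━━━━━┛━━┓    
                    ┃ Minesweeper            ┃    
                    ┠────────────────────────┨    
                    ┃■■■■■■■■■■              ┃    
                    ┃■■■■■■■■■■              ┃    
                    ┃■■■■■■■■■■              ┃    
                    ┃■■■■■■■■■■              ┃    
                    ┃■■■■■■■■■■              ┃    
                    ┃■■■■■■■■■■              ┃    
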